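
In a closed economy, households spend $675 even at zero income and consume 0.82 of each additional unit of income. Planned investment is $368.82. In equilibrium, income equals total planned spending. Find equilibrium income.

Y = C + I = 675 + 0.82Y + 368.82
Y − 0.82Y = 1043.82
0.18Y = 1043.82, so Y = 1043.82/0.18 = 5799

Y = 5799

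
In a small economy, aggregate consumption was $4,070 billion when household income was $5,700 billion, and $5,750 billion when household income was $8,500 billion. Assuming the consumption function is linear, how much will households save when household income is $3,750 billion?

MPC = (5750 − 4070)/(8500 − 5700) = 1680/2800 = 0.6
a = 4070 − 0.6(5700) = 4070 − 3420 = 650
C = 650 + 0.6(3750) = 2900
S = 3750 − 2900 = 850

S = 850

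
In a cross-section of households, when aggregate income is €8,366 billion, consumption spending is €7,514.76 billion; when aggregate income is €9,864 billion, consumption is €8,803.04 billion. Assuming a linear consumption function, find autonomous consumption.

a = 320

MPC = ΔC/ΔY = (8803.04 − 7514.76)/(9864 − 8366) = 1288.28/1498 = 0.86
a = C − MPC·Y = 7514.76 − 0.86(8366) = 7514.76 − 7194.76 = 320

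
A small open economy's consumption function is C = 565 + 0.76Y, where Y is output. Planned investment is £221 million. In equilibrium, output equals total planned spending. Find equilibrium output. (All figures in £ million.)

Y = C + I = 565 + 0.76Y + 221
Y − 0.76Y = 786
0.24Y = 786, so Y = 786/0.24 = 3275

Y = 3275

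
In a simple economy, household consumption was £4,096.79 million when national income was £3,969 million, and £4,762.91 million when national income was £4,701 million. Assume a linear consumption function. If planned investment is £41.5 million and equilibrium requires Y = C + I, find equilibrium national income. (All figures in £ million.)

Y = 5850

MPC = (4762.91 − 4096.79)/(4701 − 3969) = 666.12/732 = 0.91
a = 4096.79 − 0.91(3969) = 485
Equilibrium: Y = 485 + 0.91Y + 41.5
0.09Y = 526.5, so Y = 526.5/0.09 = 5850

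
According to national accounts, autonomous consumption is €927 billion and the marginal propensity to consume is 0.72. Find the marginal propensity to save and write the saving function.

MPS = 1 − MPC = 1 − 0.72 = 0.28
S = Y − C = -927 + 0.28Y

MPS = 0.28; S = -927 + 0.28Y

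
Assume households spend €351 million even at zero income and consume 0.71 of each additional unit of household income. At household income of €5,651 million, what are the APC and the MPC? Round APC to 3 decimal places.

APC = 0.772; MPC = 0.71

MPC = 0.71 (the slope of the consumption function)
C = 351 + 0.71(5651) = 4363.21, so APC = 4363.21/5651 = 0.772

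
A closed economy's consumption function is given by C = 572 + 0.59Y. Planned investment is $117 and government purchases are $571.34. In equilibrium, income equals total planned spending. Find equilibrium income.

Y = 3074

Y = C + I + G = 572 + 0.59Y + 117 + 571.34
Y − 0.59Y = 1260.34
0.41Y = 1260.34, so Y = 1260.34/0.41 = 3074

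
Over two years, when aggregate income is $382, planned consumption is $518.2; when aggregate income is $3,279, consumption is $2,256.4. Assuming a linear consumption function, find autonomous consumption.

a = 289

MPC = ΔC/ΔY = (2256.4 − 518.2)/(3279 − 382) = 1738.2/2897 = 0.6
a = C − MPC·Y = 518.2 − 0.6(382) = 518.2 − 229.2 = 289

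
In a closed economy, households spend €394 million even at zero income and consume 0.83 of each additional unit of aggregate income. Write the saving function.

S = -394 + 0.17Y

S = Y − C = Y − (394 + 0.83Y) = -394 + (1 − 0.83)Y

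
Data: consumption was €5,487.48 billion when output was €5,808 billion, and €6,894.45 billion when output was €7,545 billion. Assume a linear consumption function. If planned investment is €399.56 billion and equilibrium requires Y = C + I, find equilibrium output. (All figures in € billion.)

MPC = (6894.45 − 5487.48)/(7545 − 5808) = 1406.97/1737 = 0.81
a = 5487.48 − 0.81(5808) = 783
Equilibrium: Y = 783 + 0.81Y + 399.56
0.19Y = 1182.56, so Y = 1182.56/0.19 = 6224

Y = 6224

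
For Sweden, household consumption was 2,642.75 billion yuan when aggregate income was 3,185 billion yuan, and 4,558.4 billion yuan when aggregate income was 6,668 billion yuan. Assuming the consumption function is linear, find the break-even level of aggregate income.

MPC = (4558.4 − 2642.75)/(6668 − 3185) = 1915.65/3483 = 0.55
a = 2642.75 − 0.55(3185) = 2642.75 − 1751.75 = 891
Break-even: Y = a/(1−MPC) = 891/0.45 = 1980

Y = 1980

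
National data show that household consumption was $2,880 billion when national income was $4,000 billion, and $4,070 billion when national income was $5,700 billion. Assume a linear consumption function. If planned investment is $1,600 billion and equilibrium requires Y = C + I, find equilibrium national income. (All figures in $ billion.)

MPC = (4070 − 2880)/(5700 − 4000) = 1190/1700 = 0.7
a = 2880 − 0.7(4000) = 80
Equilibrium: Y = 80 + 0.7Y + 1600
0.3Y = 1680, so Y = 1680/0.3 = 5600

Y = 5600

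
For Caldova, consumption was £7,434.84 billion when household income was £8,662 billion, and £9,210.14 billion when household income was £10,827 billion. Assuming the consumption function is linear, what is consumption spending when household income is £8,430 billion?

MPC = (9210.14 − 7434.84)/(10827 − 8662) = 1775.3/2165 = 0.82
a = 7434.84 − 0.82(8662) = 7434.84 − 7102.84 = 332
C = 332 + 0.82(8430) = 332 + 6912.6 = 7244.6

C = 7244.6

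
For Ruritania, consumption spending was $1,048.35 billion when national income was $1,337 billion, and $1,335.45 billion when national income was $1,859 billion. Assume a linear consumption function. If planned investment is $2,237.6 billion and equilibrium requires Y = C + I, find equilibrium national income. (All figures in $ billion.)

Y = 5668

MPC = (1335.45 − 1048.35)/(1859 − 1337) = 287.1/522 = 0.55
a = 1048.35 − 0.55(1337) = 313
Equilibrium: Y = 313 + 0.55Y + 2237.6
0.45Y = 2550.6, so Y = 2550.6/0.45 = 5668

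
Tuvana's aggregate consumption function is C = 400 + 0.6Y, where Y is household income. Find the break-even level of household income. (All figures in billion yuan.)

Y = 1000

At break-even, C = Y: 400 + 0.6Y = Y
0.4Y = 400, so Y = 400/0.4 = 1000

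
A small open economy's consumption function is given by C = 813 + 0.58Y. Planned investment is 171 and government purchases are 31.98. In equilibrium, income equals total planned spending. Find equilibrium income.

Y = 2419

Y = C + I + G = 813 + 0.58Y + 171 + 31.98
Y − 0.58Y = 1015.98
0.42Y = 1015.98, so Y = 1015.98/0.42 = 2419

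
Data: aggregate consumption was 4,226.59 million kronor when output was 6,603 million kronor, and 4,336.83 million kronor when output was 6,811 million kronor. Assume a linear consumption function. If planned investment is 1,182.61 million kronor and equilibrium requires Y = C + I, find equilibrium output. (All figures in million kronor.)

Y = 4063

MPC = (4336.83 − 4226.59)/(6811 − 6603) = 110.24/208 = 0.53
a = 4226.59 − 0.53(6603) = 727
Equilibrium: Y = 727 + 0.53Y + 1182.61
0.47Y = 1909.61, so Y = 1909.61/0.47 = 4063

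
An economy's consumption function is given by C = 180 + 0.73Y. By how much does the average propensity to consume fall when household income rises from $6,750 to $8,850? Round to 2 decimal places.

ΔAPC = 0.01

At Y = 6750: C = 180 + 0.73(6750) = 5107.5, APC = 5107.5/6750 = 0.757
At Y = 8850: C = 6640.5, APC = 6640.5/8850 = 0.750
Fall in APC = 0.757 − 0.750 = 0.007 ≈ 0.01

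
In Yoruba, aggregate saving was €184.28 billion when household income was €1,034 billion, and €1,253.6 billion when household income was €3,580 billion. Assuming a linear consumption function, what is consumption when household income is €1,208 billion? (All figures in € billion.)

MPS = ΔS/ΔY = (1253.6 − 184.28)/(3580 − 1034) = 1069.32/2546 = 0.42
MPC = 1 − MPS = 0.58
Autonomous saving = 184.28 − 0.42(1034) = -250, so a = 250
C = 250 + 0.58(1208) = 250 + 700.64 = 950.64

C = 950.64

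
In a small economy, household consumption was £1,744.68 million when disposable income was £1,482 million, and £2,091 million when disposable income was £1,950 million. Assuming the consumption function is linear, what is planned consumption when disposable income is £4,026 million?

MPC = (2091 − 1744.68)/(1950 − 1482) = 346.32/468 = 0.74
a = 1744.68 − 0.74(1482) = 1744.68 − 1096.68 = 648
C = 648 + 0.74(4026) = 648 + 2979.24 = 3627.24

C = 3627.24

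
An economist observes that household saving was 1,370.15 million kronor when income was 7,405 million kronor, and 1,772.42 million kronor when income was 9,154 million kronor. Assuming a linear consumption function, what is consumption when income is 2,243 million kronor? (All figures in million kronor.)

C = 2060.11

MPS = ΔS/ΔY = (1772.42 − 1370.15)/(9154 − 7405) = 402.27/1749 = 0.23
MPC = 1 − MPS = 0.77
Autonomous saving = 1370.15 − 0.23(7405) = -333, so a = 333
C = 333 + 0.77(2243) = 333 + 1727.11 = 2060.11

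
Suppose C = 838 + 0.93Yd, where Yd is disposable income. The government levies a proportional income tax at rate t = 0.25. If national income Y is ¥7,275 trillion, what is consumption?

Yd = (1 − 0.25)(7275) = 0.75(7275) = 5456.25
C = 838 + 0.93(5456.25) = 838 + 5074.3125 = 5912.3125

C = 5912.3125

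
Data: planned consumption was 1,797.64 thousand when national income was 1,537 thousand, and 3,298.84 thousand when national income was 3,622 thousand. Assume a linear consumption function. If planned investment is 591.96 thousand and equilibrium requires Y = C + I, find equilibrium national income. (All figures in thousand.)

MPC = (3298.84 − 1797.64)/(3622 − 1537) = 1501.2/2085 = 0.72
a = 1797.64 − 0.72(1537) = 691
Equilibrium: Y = 691 + 0.72Y + 591.96
0.28Y = 1282.96, so Y = 1282.96/0.28 = 4582

Y = 4582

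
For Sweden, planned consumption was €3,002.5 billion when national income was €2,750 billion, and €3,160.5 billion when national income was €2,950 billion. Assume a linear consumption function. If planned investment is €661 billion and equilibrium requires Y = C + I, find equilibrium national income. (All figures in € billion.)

Y = 7100

MPC = (3160.5 − 3002.5)/(2950 − 2750) = 158/200 = 0.79
a = 3002.5 − 0.79(2750) = 830
Equilibrium: Y = 830 + 0.79Y + 661
0.21Y = 1491, so Y = 1491/0.21 = 7100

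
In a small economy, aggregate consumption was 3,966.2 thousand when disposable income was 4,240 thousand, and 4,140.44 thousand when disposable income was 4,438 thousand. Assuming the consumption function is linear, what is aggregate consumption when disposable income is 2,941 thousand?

MPC = (4140.44 − 3966.2)/(4438 − 4240) = 174.24/198 = 0.88
a = 3966.2 − 0.88(4240) = 3966.2 − 3731.2 = 235
C = 235 + 0.88(2941) = 235 + 2588.08 = 2823.08

C = 2823.08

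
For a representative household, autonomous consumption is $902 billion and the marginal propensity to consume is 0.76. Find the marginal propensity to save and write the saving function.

MPS = 1 − MPC = 1 − 0.76 = 0.24
S = Y − C = -902 + 0.24Y

MPS = 0.24; S = -902 + 0.24Y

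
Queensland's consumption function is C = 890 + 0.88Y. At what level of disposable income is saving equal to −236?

S = Y − C = -890 + 0.12Y
-890 + 0.12Y = -236, so 0.12Y = 654 and Y = 5450

Y = 5450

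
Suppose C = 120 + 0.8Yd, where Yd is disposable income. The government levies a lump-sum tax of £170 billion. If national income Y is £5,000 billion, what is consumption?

C = 3984

Yd = Y − T = 5000 − 170 = 4830
C = 120 + 0.8(4830) = 120 + 3864 = 3984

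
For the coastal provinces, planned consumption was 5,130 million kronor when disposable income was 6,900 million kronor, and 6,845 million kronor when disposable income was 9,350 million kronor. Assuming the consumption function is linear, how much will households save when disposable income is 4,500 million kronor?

MPC = (6845 − 5130)/(9350 − 6900) = 1715/2450 = 0.7
a = 5130 − 0.7(6900) = 5130 − 4830 = 300
C = 300 + 0.7(4500) = 3450
S = 4500 − 3450 = 1050

S = 1050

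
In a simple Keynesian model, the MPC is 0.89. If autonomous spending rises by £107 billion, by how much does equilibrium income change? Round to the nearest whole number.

The multiplier is 1/(1 − MPC) = 1/0.11.
ΔY = 107/0.11 = 972.73 ≈ 973

ΔY ≈ 973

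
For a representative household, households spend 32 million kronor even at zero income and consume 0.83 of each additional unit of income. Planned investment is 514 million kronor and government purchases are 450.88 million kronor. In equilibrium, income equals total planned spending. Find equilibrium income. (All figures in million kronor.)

Y = 5864

Y = C + I + G = 32 + 0.83Y + 514 + 450.88
Y − 0.83Y = 996.88
0.17Y = 996.88, so Y = 996.88/0.17 = 5864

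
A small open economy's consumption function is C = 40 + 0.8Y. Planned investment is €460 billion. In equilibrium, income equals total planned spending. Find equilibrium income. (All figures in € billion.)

Y = 2500

Y = C + I = 40 + 0.8Y + 460
Y − 0.8Y = 500
0.2Y = 500, so Y = 500/0.2 = 2500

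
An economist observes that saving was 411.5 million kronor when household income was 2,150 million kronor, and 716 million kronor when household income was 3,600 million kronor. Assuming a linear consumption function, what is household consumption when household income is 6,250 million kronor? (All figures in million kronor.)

MPS = ΔS/ΔY = (716 − 411.5)/(3600 − 2150) = 304.5/1450 = 0.21
MPC = 1 − MPS = 0.79
Autonomous saving = 411.5 − 0.21(2150) = -40, so a = 40
C = 40 + 0.79(6250) = 40 + 4937.5 = 4977.5

C = 4977.5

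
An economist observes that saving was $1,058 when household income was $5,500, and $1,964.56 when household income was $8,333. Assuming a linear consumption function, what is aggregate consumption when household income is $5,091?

C = 4163.88

MPS = ΔS/ΔY = (1964.56 − 1058)/(8333 − 5500) = 906.56/2833 = 0.32
MPC = 1 − MPS = 0.68
Autonomous saving = 1058 − 0.32(5500) = -702, so a = 702
C = 702 + 0.68(5091) = 702 + 3461.88 = 4163.88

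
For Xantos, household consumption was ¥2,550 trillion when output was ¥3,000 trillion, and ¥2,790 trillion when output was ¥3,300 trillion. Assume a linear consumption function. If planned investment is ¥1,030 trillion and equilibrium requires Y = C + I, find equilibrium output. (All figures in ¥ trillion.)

Y = 5900

MPC = (2790 − 2550)/(3300 − 3000) = 240/300 = 0.8
a = 2550 − 0.8(3000) = 150
Equilibrium: Y = 150 + 0.8Y + 1030
0.2Y = 1180, so Y = 1180/0.2 = 5900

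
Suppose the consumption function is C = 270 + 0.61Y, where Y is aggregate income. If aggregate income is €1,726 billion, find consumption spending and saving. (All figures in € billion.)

C = 1322.86; S = 403.14

C = 270 + 0.61(1726) = 270 + 1052.86 = 1322.86
S = Y − C = 1726 − 1322.86 = 403.14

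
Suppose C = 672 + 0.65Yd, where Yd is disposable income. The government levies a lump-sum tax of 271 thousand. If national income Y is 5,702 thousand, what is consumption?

C = 4202.15

Yd = Y − T = 5702 − 271 = 5431
C = 672 + 0.65(5431) = 672 + 3530.15 = 4202.15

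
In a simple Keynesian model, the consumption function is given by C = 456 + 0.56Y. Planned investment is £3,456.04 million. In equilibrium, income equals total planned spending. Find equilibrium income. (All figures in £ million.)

Y = C + I = 456 + 0.56Y + 3456.04
Y − 0.56Y = 3912.04
0.44Y = 3912.04, so Y = 3912.04/0.44 = 8891

Y = 8891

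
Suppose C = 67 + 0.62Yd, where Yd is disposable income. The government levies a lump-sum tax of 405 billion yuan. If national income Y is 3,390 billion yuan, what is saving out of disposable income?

S = 1067.3

Yd = Y − T = 3390 − 405 = 2985
C = 67 + 0.62(2985) = 67 + 1850.7 = 1917.7
S = Yd − C = 2985 − 1917.7 = 1067.3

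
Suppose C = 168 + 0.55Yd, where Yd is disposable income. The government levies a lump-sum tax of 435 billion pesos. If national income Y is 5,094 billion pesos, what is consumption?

Yd = Y − T = 5094 − 435 = 4659
C = 168 + 0.55(4659) = 168 + 2562.45 = 2730.45

C = 2730.45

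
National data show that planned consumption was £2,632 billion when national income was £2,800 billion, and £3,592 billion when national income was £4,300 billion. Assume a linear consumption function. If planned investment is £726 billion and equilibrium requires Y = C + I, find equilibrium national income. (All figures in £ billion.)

MPC = (3592 − 2632)/(4300 − 2800) = 960/1500 = 0.64
a = 2632 − 0.64(2800) = 840
Equilibrium: Y = 840 + 0.64Y + 726
0.36Y = 1566, so Y = 1566/0.36 = 4350

Y = 4350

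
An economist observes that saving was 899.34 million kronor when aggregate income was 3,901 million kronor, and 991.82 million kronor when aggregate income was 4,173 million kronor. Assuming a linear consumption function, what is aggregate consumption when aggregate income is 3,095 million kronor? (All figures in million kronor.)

C = 2469.7

MPS = ΔS/ΔY = (991.82 − 899.34)/(4173 − 3901) = 92.48/272 = 0.34
MPC = 1 − MPS = 0.66
Autonomous saving = 899.34 − 0.34(3901) = -427, so a = 427
C = 427 + 0.66(3095) = 427 + 2042.7 = 2469.7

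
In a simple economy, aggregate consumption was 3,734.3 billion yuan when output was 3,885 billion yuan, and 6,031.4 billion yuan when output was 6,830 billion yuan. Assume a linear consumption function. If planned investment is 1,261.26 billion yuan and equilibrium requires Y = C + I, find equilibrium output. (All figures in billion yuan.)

Y = 8933

MPC = (6031.4 − 3734.3)/(6830 − 3885) = 2297.1/2945 = 0.78
a = 3734.3 − 0.78(3885) = 704
Equilibrium: Y = 704 + 0.78Y + 1261.26
0.22Y = 1965.26, so Y = 1965.26/0.22 = 8933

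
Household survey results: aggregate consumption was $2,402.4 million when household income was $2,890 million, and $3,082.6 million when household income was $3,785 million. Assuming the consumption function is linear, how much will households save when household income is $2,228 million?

S = 328.72

MPC = (3082.6 − 2402.4)/(3785 − 2890) = 680.2/895 = 0.76
a = 2402.4 − 0.76(2890) = 2402.4 − 2196.4 = 206
C = 206 + 0.76(2228) = 1899.28
S = 2228 − 1899.28 = 328.72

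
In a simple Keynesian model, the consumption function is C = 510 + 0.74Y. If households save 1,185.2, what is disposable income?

S = Y − C = -510 + 0.26Y
-510 + 0.26Y = 1185.2, so 0.26Y = 1695.2 and Y = 6520

Y = 6520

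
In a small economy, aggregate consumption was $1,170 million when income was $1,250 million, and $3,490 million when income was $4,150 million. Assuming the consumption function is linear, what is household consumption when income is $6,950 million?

MPC = (3490 − 1170)/(4150 − 1250) = 2320/2900 = 0.8
a = 1170 − 0.8(1250) = 1170 − 1000 = 170
C = 170 + 0.8(6950) = 170 + 5560 = 5730

C = 5730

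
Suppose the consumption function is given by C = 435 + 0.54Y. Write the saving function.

S = Y − C = Y − (435 + 0.54Y) = -435 + (1 − 0.54)Y

S = -435 + 0.46Y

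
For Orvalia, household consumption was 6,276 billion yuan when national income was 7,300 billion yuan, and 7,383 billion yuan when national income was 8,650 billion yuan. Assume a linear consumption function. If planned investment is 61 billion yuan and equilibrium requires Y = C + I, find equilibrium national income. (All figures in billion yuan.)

MPC = (7383 − 6276)/(8650 − 7300) = 1107/1350 = 0.82
a = 6276 − 0.82(7300) = 290
Equilibrium: Y = 290 + 0.82Y + 61
0.18Y = 351, so Y = 351/0.18 = 1950

Y = 1950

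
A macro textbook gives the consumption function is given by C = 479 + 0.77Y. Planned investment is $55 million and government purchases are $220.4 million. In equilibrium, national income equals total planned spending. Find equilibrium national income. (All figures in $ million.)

Y = C + I + G = 479 + 0.77Y + 55 + 220.4
Y − 0.77Y = 754.4
0.23Y = 754.4, so Y = 754.4/0.23 = 3280

Y = 3280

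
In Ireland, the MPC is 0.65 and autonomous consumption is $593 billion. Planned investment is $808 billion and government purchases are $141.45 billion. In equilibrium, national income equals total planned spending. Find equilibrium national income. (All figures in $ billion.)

Y = C + I + G = 593 + 0.65Y + 808 + 141.45
Y − 0.65Y = 1542.45
0.35Y = 1542.45, so Y = 1542.45/0.35 = 4407

Y = 4407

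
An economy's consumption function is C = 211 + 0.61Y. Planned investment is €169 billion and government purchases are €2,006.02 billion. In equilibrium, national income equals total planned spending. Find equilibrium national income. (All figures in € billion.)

Y = 6118

Y = C + I + G = 211 + 0.61Y + 169 + 2006.02
Y − 0.61Y = 2386.02
0.39Y = 2386.02, so Y = 2386.02/0.39 = 6118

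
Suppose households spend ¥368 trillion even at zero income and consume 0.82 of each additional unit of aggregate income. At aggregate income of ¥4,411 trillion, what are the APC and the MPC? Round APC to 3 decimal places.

MPC = 0.82 (the slope of the consumption function)
C = 368 + 0.82(4411) = 3985.02, so APC = 3985.02/4411 = 0.903

APC = 0.903; MPC = 0.82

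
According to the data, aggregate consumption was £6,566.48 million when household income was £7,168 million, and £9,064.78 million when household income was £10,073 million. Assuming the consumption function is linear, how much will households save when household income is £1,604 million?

S = -177.44

MPC = (9064.78 − 6566.48)/(10073 − 7168) = 2498.3/2905 = 0.86
a = 6566.48 − 0.86(7168) = 6566.48 − 6164.48 = 402
C = 402 + 0.86(1604) = 1781.44
S = 1604 − 1781.44 = -177.44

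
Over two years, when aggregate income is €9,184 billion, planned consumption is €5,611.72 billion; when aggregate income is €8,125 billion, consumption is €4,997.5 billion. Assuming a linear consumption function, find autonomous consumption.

a = 285

MPC = ΔC/ΔY = (5611.72 − 4997.5)/(9184 − 8125) = 614.22/1059 = 0.58
a = C − MPC·Y = 4997.5 − 0.58(8125) = 4997.5 − 4712.5 = 285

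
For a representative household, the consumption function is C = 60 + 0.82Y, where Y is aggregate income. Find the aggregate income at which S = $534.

Y = 3300

S = Y − C = -60 + 0.18Y
-60 + 0.18Y = 534, so 0.18Y = 594 and Y = 3300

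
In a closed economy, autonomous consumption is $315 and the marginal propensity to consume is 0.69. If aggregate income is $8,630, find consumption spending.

C = 315 + 0.69(8630) = 315 + 5954.7 = 6269.7

C = 6269.7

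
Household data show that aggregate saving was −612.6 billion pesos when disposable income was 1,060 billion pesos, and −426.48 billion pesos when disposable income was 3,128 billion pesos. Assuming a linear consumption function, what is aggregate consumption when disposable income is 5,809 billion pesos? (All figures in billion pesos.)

MPS = ΔS/ΔY = (-426.48 − (-612.6))/(3128 − 1060) = 186.12/2068 = 0.09
MPC = 1 − MPS = 0.91
Autonomous saving = -612.6 − 0.09(1060) = -708, so a = 708
C = 708 + 0.91(5809) = 708 + 5286.19 = 5994.19

C = 5994.19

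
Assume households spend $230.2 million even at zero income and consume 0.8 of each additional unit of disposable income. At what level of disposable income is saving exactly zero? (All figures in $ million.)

Y = 1151

At break-even, C = Y: 230.2 + 0.8Y = Y
0.2Y = 230.2, so Y = 230.2/0.2 = 1151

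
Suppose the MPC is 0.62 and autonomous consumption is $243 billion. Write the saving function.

S = Y − C = Y − (243 + 0.62Y) = -243 + (1 − 0.62)Y

S = -243 + 0.38Y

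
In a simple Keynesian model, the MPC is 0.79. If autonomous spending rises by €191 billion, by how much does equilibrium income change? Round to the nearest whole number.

ΔY ≈ 910

The multiplier is 1/(1 − MPC) = 1/0.21.
ΔY = 191/0.21 = 909.52 ≈ 910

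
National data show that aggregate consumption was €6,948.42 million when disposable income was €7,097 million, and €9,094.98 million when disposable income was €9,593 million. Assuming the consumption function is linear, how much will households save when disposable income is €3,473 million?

MPC = (9094.98 − 6948.42)/(9593 − 7097) = 2146.56/2496 = 0.86
a = 6948.42 − 0.86(7097) = 6948.42 − 6103.42 = 845
C = 845 + 0.86(3473) = 3831.78
S = 3473 − 3831.78 = -358.78

S = -358.78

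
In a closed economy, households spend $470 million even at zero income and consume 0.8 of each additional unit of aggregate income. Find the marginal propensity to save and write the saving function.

MPS = 0.2; S = -470 + 0.2Y

MPS = 1 − MPC = 1 − 0.8 = 0.2
S = Y − C = -470 + 0.2Y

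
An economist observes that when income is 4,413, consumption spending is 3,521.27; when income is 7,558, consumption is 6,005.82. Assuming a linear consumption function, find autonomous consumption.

MPC = ΔC/ΔY = (6005.82 − 3521.27)/(7558 − 4413) = 2484.55/3145 = 0.79
a = C − MPC·Y = 3521.27 − 0.79(4413) = 3521.27 − 3486.27 = 35

a = 35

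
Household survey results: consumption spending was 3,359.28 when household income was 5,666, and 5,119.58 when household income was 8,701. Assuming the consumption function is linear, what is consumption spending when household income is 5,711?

C = 3385.38

MPC = (5119.58 − 3359.28)/(8701 − 5666) = 1760.3/3035 = 0.58
a = 3359.28 − 0.58(5666) = 3359.28 − 3286.28 = 73
C = 73 + 0.58(5711) = 73 + 3312.38 = 3385.38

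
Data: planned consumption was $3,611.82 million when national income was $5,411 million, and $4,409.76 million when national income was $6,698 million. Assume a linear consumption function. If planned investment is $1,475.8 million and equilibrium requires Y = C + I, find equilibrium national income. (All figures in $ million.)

MPC = (4409.76 − 3611.82)/(6698 − 5411) = 797.94/1287 = 0.62
a = 3611.82 − 0.62(5411) = 257
Equilibrium: Y = 257 + 0.62Y + 1475.8
0.38Y = 1732.8, so Y = 1732.8/0.38 = 4560

Y = 4560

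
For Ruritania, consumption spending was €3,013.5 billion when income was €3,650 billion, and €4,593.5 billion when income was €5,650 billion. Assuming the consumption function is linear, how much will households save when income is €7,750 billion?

S = 1497.5

MPC = (4593.5 − 3013.5)/(5650 − 3650) = 1580/2000 = 0.79
a = 3013.5 − 0.79(3650) = 3013.5 − 2883.5 = 130
C = 130 + 0.79(7750) = 6252.5
S = 7750 − 6252.5 = 1497.5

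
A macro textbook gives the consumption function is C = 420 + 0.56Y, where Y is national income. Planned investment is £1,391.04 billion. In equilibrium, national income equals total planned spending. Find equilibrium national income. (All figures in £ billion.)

Y = C + I = 420 + 0.56Y + 1391.04
Y − 0.56Y = 1811.04
0.44Y = 1811.04, so Y = 1811.04/0.44 = 4116

Y = 4116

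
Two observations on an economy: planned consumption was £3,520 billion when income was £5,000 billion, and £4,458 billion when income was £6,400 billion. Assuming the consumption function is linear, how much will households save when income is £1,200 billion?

S = 226

MPC = (4458 − 3520)/(6400 − 5000) = 938/1400 = 0.67
a = 3520 − 0.67(5000) = 3520 − 3350 = 170
C = 170 + 0.67(1200) = 974
S = 1200 − 974 = 226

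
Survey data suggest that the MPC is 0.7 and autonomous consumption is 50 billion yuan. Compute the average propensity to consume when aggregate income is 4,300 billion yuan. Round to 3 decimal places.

APC = 0.712

C = 50 + 0.7(4300) = 3060
APC = C/Y = 3060/4300 = 0.712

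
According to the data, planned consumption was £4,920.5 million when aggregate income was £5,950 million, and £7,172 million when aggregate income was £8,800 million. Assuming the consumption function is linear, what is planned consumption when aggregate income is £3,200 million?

MPC = (7172 − 4920.5)/(8800 − 5950) = 2251.5/2850 = 0.79
a = 4920.5 − 0.79(5950) = 4920.5 − 4700.5 = 220
C = 220 + 0.79(3200) = 220 + 2528 = 2748

C = 2748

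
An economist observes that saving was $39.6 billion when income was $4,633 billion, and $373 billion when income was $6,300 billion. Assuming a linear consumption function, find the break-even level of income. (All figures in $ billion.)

MPS = ΔS/ΔY = (373 − 39.6)/(6300 − 4633) = 333.4/1667 = 0.2
MPC = 1 − MPS = 0.8
From S(4633) = 39.6: −a + 0.2(4633) = 39.6, so a = 926.6 − 39.6 = 887
Break-even (S = 0): Y = a/MPS = 887/0.2 = 4435

Y = 4435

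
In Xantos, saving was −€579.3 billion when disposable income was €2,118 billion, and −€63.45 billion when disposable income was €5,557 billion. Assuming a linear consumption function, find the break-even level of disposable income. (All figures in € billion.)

Y = 5980

MPS = ΔS/ΔY = (-63.45 − (-579.3))/(5557 − 2118) = 515.85/3439 = 0.15
MPC = 1 − MPS = 0.85
From S(2118) = -579.3: −a + 0.15(2118) = -579.3, so a = 317.7 − (-579.3) = 897
Break-even (S = 0): Y = a/MPS = 897/0.15 = 5980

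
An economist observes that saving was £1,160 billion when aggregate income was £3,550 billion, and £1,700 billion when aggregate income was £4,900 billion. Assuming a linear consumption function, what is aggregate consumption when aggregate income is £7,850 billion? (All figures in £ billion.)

MPS = ΔS/ΔY = (1700 − 1160)/(4900 − 3550) = 540/1350 = 0.4
MPC = 1 − MPS = 0.6
Autonomous saving = 1160 − 0.4(3550) = -260, so a = 260
C = 260 + 0.6(7850) = 260 + 4710 = 4970

C = 4970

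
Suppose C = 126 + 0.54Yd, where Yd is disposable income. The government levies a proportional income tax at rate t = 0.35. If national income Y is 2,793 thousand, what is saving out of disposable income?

S = 709.107

Yd = (1 − 0.35)(2793) = 0.65(2793) = 1815.45
C = 126 + 0.54(1815.45) = 126 + 980.343 = 1106.343
S = Yd − C = 1815.45 − 1106.343 = 709.107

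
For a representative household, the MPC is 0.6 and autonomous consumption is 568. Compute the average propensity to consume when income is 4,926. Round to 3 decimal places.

C = 568 + 0.6(4926) = 3523.6
APC = C/Y = 3523.6/4926 = 0.715

APC = 0.715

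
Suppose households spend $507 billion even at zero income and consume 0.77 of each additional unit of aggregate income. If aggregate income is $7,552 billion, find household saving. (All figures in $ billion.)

C = 507 + 0.77(7552) = 507 + 5815.04 = 6322.04
S = Y − C = 7552 − 6322.04 = 1229.96

S = 1229.96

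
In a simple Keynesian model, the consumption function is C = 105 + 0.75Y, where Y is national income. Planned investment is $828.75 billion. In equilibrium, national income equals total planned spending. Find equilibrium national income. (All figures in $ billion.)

Y = 3735

Y = C + I = 105 + 0.75Y + 828.75
Y − 0.75Y = 933.75
0.25Y = 933.75, so Y = 933.75/0.25 = 3735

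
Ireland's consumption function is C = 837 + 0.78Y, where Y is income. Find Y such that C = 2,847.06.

837 + 0.78Y = 2847.06
0.78Y = 2010.06, so Y = 2010.06/0.78 = 2577

Y = 2577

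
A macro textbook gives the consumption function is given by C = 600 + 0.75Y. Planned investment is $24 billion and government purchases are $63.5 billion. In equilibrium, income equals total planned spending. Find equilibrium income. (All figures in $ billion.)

Y = 2750

Y = C + I + G = 600 + 0.75Y + 24 + 63.5
Y − 0.75Y = 687.5
0.25Y = 687.5, so Y = 687.5/0.25 = 2750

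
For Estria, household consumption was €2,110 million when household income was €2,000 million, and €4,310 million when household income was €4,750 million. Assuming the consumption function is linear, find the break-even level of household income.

Y = 2550

MPC = (4310 − 2110)/(4750 − 2000) = 2200/2750 = 0.8
a = 2110 − 0.8(2000) = 2110 − 1600 = 510
Break-even: Y = a/(1−MPC) = 510/0.2 = 2550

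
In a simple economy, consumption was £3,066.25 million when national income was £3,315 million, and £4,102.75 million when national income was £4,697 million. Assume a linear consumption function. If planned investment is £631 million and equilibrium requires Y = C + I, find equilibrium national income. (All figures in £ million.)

Y = 4844

MPC = (4102.75 − 3066.25)/(4697 − 3315) = 1036.5/1382 = 0.75
a = 3066.25 − 0.75(3315) = 580
Equilibrium: Y = 580 + 0.75Y + 631
0.25Y = 1211, so Y = 1211/0.25 = 4844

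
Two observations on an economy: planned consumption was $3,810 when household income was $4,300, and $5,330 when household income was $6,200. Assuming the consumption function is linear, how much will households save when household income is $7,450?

S = 1120

MPC = (5330 − 3810)/(6200 − 4300) = 1520/1900 = 0.8
a = 3810 − 0.8(4300) = 3810 − 3440 = 370
C = 370 + 0.8(7450) = 6330
S = 7450 − 6330 = 1120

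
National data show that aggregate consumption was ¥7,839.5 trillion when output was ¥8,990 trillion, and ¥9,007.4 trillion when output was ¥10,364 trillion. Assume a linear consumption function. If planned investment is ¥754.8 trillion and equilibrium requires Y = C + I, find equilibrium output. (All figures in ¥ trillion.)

Y = 6352

MPC = (9007.4 − 7839.5)/(10364 − 8990) = 1167.9/1374 = 0.85
a = 7839.5 − 0.85(8990) = 198
Equilibrium: Y = 198 + 0.85Y + 754.8
0.15Y = 952.8, so Y = 952.8/0.15 = 6352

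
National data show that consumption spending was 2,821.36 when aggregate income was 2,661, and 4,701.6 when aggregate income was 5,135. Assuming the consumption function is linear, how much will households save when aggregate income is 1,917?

S = -338.92

MPC = (4701.6 − 2821.36)/(5135 − 2661) = 1880.24/2474 = 0.76
a = 2821.36 − 0.76(2661) = 2821.36 − 2022.36 = 799
C = 799 + 0.76(1917) = 2255.92
S = 1917 − 2255.92 = -338.92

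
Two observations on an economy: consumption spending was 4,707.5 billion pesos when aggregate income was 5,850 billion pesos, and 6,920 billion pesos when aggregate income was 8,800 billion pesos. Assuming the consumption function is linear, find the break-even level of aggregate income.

Y = 1280

MPC = (6920 − 4707.5)/(8800 − 5850) = 2212.5/2950 = 0.75
a = 4707.5 − 0.75(5850) = 4707.5 − 4387.5 = 320
Break-even: Y = a/(1−MPC) = 320/0.25 = 1280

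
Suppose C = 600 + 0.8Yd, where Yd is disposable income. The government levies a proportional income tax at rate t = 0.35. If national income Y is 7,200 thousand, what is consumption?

C = 4344

Yd = (1 − 0.35)(7200) = 0.65(7200) = 4680
C = 600 + 0.8(4680) = 600 + 3744 = 4344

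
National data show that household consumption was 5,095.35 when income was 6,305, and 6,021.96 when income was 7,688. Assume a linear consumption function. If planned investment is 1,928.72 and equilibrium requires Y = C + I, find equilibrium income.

Y = 8484

MPC = (6021.96 − 5095.35)/(7688 − 6305) = 926.61/1383 = 0.67
a = 5095.35 − 0.67(6305) = 871
Equilibrium: Y = 871 + 0.67Y + 1928.72
0.33Y = 2799.72, so Y = 2799.72/0.33 = 8484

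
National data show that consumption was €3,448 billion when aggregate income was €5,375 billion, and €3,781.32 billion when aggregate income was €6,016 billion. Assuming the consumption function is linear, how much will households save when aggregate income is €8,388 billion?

MPC = (3781.32 − 3448)/(6016 − 5375) = 333.32/641 = 0.52
a = 3448 − 0.52(5375) = 3448 − 2795 = 653
C = 653 + 0.52(8388) = 5014.76
S = 8388 − 5014.76 = 3373.24

S = 3373.24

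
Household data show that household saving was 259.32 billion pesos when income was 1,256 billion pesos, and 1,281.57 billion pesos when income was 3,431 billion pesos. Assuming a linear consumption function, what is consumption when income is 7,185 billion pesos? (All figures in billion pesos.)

MPS = ΔS/ΔY = (1281.57 − 259.32)/(3431 − 1256) = 1022.25/2175 = 0.47
MPC = 1 − MPS = 0.53
Autonomous saving = 259.32 − 0.47(1256) = -331, so a = 331
C = 331 + 0.53(7185) = 331 + 3808.05 = 4139.05

C = 4139.05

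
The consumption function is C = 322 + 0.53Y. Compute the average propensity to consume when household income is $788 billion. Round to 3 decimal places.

APC = 0.939

C = 322 + 0.53(788) = 739.64
APC = C/Y = 739.64/788 = 0.939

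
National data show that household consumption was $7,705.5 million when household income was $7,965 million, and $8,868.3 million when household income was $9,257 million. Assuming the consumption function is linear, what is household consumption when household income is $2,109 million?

C = 2435.1

MPC = (8868.3 − 7705.5)/(9257 − 7965) = 1162.8/1292 = 0.9
a = 7705.5 − 0.9(7965) = 7705.5 − 7168.5 = 537
C = 537 + 0.9(2109) = 537 + 1898.1 = 2435.1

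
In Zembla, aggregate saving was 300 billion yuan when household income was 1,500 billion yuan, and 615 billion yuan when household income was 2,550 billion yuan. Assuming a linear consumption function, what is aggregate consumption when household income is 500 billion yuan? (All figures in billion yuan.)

MPS = ΔS/ΔY = (615 − 300)/(2550 − 1500) = 315/1050 = 0.3
MPC = 1 − MPS = 0.7
Autonomous saving = 300 − 0.3(1500) = -150, so a = 150
C = 150 + 0.7(500) = 150 + 350 = 500

C = 500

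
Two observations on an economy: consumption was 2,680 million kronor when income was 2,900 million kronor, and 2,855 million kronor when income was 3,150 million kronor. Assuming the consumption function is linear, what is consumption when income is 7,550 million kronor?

MPC = (2855 − 2680)/(3150 − 2900) = 175/250 = 0.7
a = 2680 − 0.7(2900) = 2680 − 2030 = 650
C = 650 + 0.7(7550) = 650 + 5285 = 5935

C = 5935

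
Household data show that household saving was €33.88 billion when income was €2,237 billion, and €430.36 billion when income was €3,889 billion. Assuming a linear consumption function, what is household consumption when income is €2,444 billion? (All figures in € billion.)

C = 2360.44

MPS = ΔS/ΔY = (430.36 − 33.88)/(3889 − 2237) = 396.48/1652 = 0.24
MPC = 1 − MPS = 0.76
Autonomous saving = 33.88 − 0.24(2237) = -503, so a = 503
C = 503 + 0.76(2444) = 503 + 1857.44 = 2360.44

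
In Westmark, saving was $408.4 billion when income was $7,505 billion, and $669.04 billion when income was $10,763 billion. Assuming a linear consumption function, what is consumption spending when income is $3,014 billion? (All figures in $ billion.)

MPS = ΔS/ΔY = (669.04 − 408.4)/(10763 − 7505) = 260.64/3258 = 0.08
MPC = 1 − MPS = 0.92
Autonomous saving = 408.4 − 0.08(7505) = -192, so a = 192
C = 192 + 0.92(3014) = 192 + 2772.88 = 2964.88

C = 2964.88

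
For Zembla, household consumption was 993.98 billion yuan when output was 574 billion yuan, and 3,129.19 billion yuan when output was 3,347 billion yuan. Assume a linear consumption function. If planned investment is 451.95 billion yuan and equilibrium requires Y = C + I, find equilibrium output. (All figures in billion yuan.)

MPC = (3129.19 − 993.98)/(3347 − 574) = 2135.21/2773 = 0.77
a = 993.98 − 0.77(574) = 552
Equilibrium: Y = 552 + 0.77Y + 451.95
0.23Y = 1003.95, so Y = 1003.95/0.23 = 4365

Y = 4365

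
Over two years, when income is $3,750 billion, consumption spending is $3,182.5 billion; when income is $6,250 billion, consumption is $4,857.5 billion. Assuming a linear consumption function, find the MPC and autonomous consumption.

MPC = 0.67; a = 670

MPC = ΔC/ΔY = (4857.5 − 3182.5)/(6250 − 3750) = 1675/2500 = 0.67
a = C − MPC·Y = 3182.5 − 0.67(3750) = 3182.5 − 2512.5 = 670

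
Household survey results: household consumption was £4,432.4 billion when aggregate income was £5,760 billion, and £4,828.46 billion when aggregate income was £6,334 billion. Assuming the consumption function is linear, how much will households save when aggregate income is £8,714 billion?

MPC = (4828.46 − 4432.4)/(6334 − 5760) = 396.06/574 = 0.69
a = 4432.4 − 0.69(5760) = 4432.4 − 3974.4 = 458
C = 458 + 0.69(8714) = 6470.66
S = 8714 − 6470.66 = 2243.34

S = 2243.34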